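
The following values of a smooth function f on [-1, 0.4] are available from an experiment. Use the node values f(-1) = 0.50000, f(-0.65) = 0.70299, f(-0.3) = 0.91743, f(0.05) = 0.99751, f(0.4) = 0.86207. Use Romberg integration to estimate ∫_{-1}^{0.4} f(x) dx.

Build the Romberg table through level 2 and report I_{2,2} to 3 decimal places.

1.166

I_{0,0} (trapezoid, 1 panel, h=1.4000): 0.95345
I_{1,0} (trapezoid, 2 panels, h=0.7000): 1.11893
I_{2,0} (trapezoid, 4 panels, h=0.3500): 1.15464
I_{1,1} = 1.11893 + (1.11893 − 0.95345)/3 = 1.17409
I_{2,1} = 1.15464 + (1.15464 − 1.11893)/3 = 1.16654
I_{2,2} = 1.16654 + (1.16654 − 1.17409)/15 = 1.16604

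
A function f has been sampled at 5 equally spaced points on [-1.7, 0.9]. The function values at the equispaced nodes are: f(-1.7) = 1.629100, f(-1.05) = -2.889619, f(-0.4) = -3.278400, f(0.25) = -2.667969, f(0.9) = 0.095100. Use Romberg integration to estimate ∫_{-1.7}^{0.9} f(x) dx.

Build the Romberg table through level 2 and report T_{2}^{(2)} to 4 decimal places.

T_{0}^{(0)} (trapezoid, 1 panel, h=2.6000): 2.241460
T_{1}^{(0)} (trapezoid, 2 panels, h=1.3000): -3.141190
T_{2}^{(0)} (trapezoid, 4 panels, h=0.6500): -5.183027
T_{1}^{(1)} = -3.141190 + (-3.141190 − 2.241460)/3 = -4.935407
T_{2}^{(1)} = -5.183027 + (-5.183027 − (-3.141190))/3 = -5.863639
T_{2}^{(2)} = -5.863639 + (-5.863639 − (-4.935407))/15 = -5.925521

-5.9255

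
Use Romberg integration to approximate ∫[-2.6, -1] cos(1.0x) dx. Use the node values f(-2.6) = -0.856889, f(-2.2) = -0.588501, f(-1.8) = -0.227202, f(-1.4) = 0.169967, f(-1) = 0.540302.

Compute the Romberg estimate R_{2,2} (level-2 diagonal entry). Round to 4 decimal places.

-0.3260

R_{0,0} (trapezoid, 1 panel, h=1.6000): -0.253270
R_{1,0} (trapezoid, 2 panels, h=0.8000): -0.308396
R_{2,0} (trapezoid, 4 panels, h=0.4000): -0.321612
R_{1,1} = -0.308396 + (-0.308396 − (-0.253270))/3 = -0.326771
R_{2,1} = -0.321612 + (-0.321612 − (-0.308396))/3 = -0.326017
R_{2,2} = -0.326017 + (-0.326017 − (-0.326771))/15 = -0.325967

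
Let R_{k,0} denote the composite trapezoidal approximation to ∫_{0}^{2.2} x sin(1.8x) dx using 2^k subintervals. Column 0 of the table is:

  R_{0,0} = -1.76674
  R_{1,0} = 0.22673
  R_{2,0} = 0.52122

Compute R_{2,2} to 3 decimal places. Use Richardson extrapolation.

0.601

R_{1,1} = (4·0.22673 − (-1.76674)) / 3 = 0.89122
R_{2,1} = (4·0.52122 − 0.22673) / 3 = 0.61938
R_{2,2} = 0.61938 + (0.61938 − 0.89122)/15 = 0.60126
(Column j=1 coincides with Simpson's rule on the same nodes.)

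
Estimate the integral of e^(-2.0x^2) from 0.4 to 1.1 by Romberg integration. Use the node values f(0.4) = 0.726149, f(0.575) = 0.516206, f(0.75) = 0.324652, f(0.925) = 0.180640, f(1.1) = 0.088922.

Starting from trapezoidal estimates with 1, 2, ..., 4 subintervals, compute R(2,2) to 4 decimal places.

0.2481

R(0,0) (trapezoid, 1 panel, h=0.7000): 0.285275
R(1,0) (trapezoid, 2 panels, h=0.3500): 0.256266
R(2,0) (trapezoid, 4 panels, h=0.1750): 0.250081
R(1,1) = 0.256266 + (0.256266 − 0.285275)/3 = 0.246596
R(2,1) = 0.250081 + (0.250081 − 0.256266)/3 = 0.248019
R(2,2) = 0.248019 + (0.248019 − 0.246596)/15 = 0.248114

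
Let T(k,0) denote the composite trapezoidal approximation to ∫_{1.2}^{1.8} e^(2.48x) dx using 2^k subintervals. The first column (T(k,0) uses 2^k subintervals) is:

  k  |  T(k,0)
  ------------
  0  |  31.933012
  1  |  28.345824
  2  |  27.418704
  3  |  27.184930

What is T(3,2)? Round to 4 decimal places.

27.1068

Richardson extrapolation on the trapezoidal column (denominator 4−1=3):
T(2,1) = 27.418704 + (27.418704 − 28.345824)/3 = 27.109664
T(3,1) = 27.184930 + (27.184930 − 27.418704)/3 = 27.107005
T(3,2) = (16·27.107005 − 27.109664) / 15 = 27.106828
(Column j=1 coincides with Simpson's rule on the same nodes.)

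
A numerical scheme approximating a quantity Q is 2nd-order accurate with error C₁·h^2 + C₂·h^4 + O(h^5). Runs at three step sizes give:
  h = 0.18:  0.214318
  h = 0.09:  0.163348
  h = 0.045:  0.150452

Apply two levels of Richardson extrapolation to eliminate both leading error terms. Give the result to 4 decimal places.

0.1461

First eliminate the h^2 term (factor 2^2 = 4):
  B₁ = (4·0.163348 − 0.214318)/3 = 0.146358
  B₂ = (4·0.150452 − 0.163348)/3 = 0.146153
Then eliminate the h^4 term (factor 2^4 = 16):
  (16·0.146153 − 0.146358)/15 = 0.146139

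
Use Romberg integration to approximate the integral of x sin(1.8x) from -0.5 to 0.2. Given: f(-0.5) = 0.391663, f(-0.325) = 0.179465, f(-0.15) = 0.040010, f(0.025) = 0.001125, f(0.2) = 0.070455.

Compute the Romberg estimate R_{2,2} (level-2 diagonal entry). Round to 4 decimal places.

R_{0,0} (trapezoid, 1 panel, h=0.7000): 0.161741
R_{1,0} (trapezoid, 2 panels, h=0.3500): 0.094874
R_{2,0} (trapezoid, 4 panels, h=0.1750): 0.079040
R_{1,1} = 0.094874 + (0.094874 − 0.161741)/3 = 0.072585
R_{2,1} = 0.079040 + (0.079040 − 0.094874)/3 = 0.073762
R_{2,2} = 0.073762 + (0.073762 − 0.072585)/15 = 0.073840

0.0738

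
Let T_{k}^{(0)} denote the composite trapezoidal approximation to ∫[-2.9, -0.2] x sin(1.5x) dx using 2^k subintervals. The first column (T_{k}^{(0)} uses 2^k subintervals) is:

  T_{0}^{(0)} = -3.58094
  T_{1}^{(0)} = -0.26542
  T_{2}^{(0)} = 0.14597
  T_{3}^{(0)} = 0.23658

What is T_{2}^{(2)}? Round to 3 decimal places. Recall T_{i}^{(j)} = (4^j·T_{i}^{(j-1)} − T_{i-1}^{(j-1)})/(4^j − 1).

0.246

Richardson extrapolation on the trapezoidal column (denominator 4−1=3):
T_{1}^{(1)} = (4·(-0.26542) − (-3.58094)) / 3 = 0.83975
T_{2}^{(1)} = (4·0.14597 − (-0.26542)) / 3 = 0.28310
T_{2}^{(2)} = (16·0.28310 − 0.83975) / 15 = 0.24599
(Column j=1 coincides with Simpson's rule on the same nodes.)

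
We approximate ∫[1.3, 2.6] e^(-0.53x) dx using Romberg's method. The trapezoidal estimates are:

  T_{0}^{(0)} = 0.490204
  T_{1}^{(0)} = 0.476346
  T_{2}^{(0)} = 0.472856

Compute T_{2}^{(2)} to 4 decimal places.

Richardson extrapolation on the trapezoidal column (denominator 4−1=3):
T_{1}^{(1)} = 0.476346 + (0.476346 − 0.490204)/3 = 0.471727
T_{2}^{(1)} = (4·0.472856 − 0.476346) / 3 = 0.471693
T_{2}^{(2)} = 0.471693 + (0.471693 − 0.471727)/15 = 0.471691

0.4717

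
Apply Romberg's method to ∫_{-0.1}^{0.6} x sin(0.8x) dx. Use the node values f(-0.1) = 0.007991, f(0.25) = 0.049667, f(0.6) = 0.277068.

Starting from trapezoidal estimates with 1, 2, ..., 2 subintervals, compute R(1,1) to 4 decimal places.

R(0,0) (trapezoid, 1 panel, h=0.7000): 0.099771
R(1,0) (trapezoid, 2 panels, h=0.3500): 0.067269
R(1,1) = 0.067269 + (0.067269 − 0.099771)/3 = 0.056435

0.0564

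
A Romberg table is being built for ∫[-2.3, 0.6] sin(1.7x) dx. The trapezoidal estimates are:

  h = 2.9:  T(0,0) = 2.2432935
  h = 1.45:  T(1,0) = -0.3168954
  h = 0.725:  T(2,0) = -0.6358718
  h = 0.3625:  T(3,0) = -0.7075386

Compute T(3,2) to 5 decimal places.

T(2,1) = -0.6358718 + (-0.6358718 − (-0.3168954))/3 = -0.7421973
T(3,1) = -0.7075386 + (-0.7075386 − (-0.6358718))/3 = -0.7314275
T(3,2) = (16·(-0.7314275) − (-0.7421973)) / 15 = -0.7307095

-0.73071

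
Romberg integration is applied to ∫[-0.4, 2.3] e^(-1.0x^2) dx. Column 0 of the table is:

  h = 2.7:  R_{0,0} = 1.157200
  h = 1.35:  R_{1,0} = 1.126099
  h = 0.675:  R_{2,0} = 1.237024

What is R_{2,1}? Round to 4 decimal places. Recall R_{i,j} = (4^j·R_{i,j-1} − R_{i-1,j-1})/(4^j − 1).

R_{2,1} = (4·1.237024 − 1.126099) / 3 = 1.273999
(Column j=1 coincides with Simpson's rule on the same nodes.)

1.2740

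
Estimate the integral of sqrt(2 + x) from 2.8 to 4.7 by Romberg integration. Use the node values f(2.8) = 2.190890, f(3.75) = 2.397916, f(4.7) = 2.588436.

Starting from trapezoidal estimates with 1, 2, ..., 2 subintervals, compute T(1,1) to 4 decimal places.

T(0,0) (trapezoid, 1 panel, h=1.9000): 4.540360
T(1,0) (trapezoid, 2 panels, h=0.9500): 4.548200
T(1,1) = 4.548200 + (4.548200 − 4.540360)/3 = 4.550813

4.5508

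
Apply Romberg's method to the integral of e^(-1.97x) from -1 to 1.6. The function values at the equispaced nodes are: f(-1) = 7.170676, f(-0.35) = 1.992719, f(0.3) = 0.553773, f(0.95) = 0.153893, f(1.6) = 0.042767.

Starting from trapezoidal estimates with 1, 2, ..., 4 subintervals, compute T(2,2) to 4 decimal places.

3.6351

T(0,0) (trapezoid, 1 panel, h=2.6000): 9.377476
T(1,0) (trapezoid, 2 panels, h=1.3000): 5.408643
T(2,0) (trapezoid, 4 panels, h=0.6500): 4.099619
T(1,1) = 5.408643 + (5.408643 − 9.377476)/3 = 4.085699
T(2,1) = 4.099619 + (4.099619 − 5.408643)/3 = 3.663278
T(2,2) = 3.663278 + (3.663278 − 4.085699)/15 = 3.635117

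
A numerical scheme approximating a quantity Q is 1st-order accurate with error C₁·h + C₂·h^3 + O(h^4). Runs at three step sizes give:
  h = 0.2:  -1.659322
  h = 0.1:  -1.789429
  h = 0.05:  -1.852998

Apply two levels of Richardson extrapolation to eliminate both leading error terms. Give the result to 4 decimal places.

-1.9161

First eliminate the h term (factor 2^1 = 2):
  B₁ = (2·(-1.789429) − (-1.659322))/1 = -1.919536
  B₂ = (2·(-1.852998) − (-1.789429))/1 = -1.916567
Then eliminate the h^3 term (factor 2^3 = 8):
  (8·(-1.916567) − (-1.919536))/7 = -1.916143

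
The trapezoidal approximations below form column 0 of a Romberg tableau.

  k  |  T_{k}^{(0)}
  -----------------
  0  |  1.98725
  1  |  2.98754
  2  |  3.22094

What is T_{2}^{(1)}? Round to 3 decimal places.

3.299

T_{2}^{(1)} = 3.22094 + (3.22094 − 2.98754)/3 = 3.29874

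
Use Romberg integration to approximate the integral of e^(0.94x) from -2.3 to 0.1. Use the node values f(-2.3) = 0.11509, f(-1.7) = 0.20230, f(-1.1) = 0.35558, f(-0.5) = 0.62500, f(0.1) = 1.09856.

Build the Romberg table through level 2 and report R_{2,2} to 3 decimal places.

1.046

R_{0,0} (trapezoid, 1 panel, h=2.4000): 1.45638
R_{1,0} (trapezoid, 2 panels, h=1.2000): 1.15489
R_{2,0} (trapezoid, 4 panels, h=0.6000): 1.07382
R_{1,1} = 1.15489 + (1.15489 − 1.45638)/3 = 1.05439
R_{2,1} = 1.07382 + (1.07382 − 1.15489)/3 = 1.04680
R_{2,2} = 1.04680 + (1.04680 − 1.05439)/15 = 1.04629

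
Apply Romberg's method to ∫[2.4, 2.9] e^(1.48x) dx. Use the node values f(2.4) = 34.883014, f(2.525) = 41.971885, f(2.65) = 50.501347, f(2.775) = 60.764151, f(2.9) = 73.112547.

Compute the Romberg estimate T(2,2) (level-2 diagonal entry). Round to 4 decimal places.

T(0,0) (trapezoid, 1 panel, h=0.5000): 26.998890
T(1,0) (trapezoid, 2 panels, h=0.2500): 26.124782
T(2,0) (trapezoid, 4 panels, h=0.1250): 25.904395
T(1,1) = 26.124782 + (26.124782 − 26.998890)/3 = 25.833413
T(2,1) = 25.904395 + (25.904395 − 26.124782)/3 = 25.830933
T(2,2) = 25.830933 + (25.830933 − 25.833413)/15 = 25.830768

25.8308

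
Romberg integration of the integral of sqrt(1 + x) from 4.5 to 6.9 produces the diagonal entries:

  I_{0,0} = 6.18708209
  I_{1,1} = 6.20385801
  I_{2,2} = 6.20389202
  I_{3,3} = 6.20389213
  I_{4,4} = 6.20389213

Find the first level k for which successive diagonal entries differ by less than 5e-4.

k = 2

|I_{1,1} − I_{0,0}| = 0.01677592 ≥ 5e-4
|I_{2,2} − I_{1,1}| = 0.00003401 < 5e-4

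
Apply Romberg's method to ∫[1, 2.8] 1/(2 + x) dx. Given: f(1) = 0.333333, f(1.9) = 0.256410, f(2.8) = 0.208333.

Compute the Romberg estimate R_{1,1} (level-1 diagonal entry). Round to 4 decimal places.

0.4702

R_{0,0} (trapezoid, 1 panel, h=1.8000): 0.487499
R_{1,0} (trapezoid, 2 panels, h=0.9000): 0.474519
R_{1,1} = 0.474519 + (0.474519 − 0.487499)/3 = 0.470192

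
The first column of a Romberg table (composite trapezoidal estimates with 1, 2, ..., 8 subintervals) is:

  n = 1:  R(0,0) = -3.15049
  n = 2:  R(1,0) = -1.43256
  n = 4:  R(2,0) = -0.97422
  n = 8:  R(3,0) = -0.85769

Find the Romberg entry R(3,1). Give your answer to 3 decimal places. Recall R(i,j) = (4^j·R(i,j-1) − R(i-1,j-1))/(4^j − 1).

R(3,1) = (4·(-0.85769) − (-0.97422)) / 3 = -0.81885
(Column j=1 coincides with Simpson's rule on the same nodes.)

-0.819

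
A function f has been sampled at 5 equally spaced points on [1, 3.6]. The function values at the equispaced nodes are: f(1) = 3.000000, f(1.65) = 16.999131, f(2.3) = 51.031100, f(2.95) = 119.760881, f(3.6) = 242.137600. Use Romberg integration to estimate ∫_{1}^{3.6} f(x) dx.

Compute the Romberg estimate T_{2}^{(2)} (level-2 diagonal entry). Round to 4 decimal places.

193.6901

T_{0}^{(0)} (trapezoid, 1 panel, h=2.6000): 318.678880
T_{1}^{(0)} (trapezoid, 2 panels, h=1.3000): 225.679870
T_{2}^{(0)} (trapezoid, 4 panels, h=0.6500): 201.733943
T_{1}^{(1)} = 225.679870 + (225.679870 − 318.678880)/3 = 194.680200
T_{2}^{(1)} = 201.733943 + (201.733943 − 225.679870)/3 = 193.751967
T_{2}^{(2)} = 193.751967 + (193.751967 − 194.680200)/15 = 193.690085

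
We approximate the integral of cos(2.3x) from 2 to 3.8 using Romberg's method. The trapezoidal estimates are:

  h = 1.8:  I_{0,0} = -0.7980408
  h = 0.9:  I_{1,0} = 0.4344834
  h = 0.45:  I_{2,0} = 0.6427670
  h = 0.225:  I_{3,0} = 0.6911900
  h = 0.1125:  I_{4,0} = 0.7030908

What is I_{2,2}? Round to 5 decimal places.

Richardson extrapolation on the trapezoidal column (denominator 4−1=3):
I_{1,1} = (4·0.4344834 − (-0.7980408)) / 3 = 0.8453248
I_{2,1} = (4·0.6427670 − 0.4344834) / 3 = 0.7121949
I_{2,2} = 0.7121949 + (0.7121949 − 0.8453248)/15 = 0.7033196

0.70332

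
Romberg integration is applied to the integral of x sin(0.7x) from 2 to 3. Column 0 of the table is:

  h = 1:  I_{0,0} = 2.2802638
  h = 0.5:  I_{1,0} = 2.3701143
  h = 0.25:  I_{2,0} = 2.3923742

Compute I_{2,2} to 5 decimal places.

2.39978

Richardson extrapolation on the trapezoidal column (denominator 4−1=3):
I_{1,1} = 2.3701143 + (2.3701143 − 2.2802638)/3 = 2.4000645
I_{2,1} = (4·2.3923742 − 2.3701143) / 3 = 2.3997942
I_{2,2} = (16·2.3997942 − 2.4000645) / 15 = 2.3997762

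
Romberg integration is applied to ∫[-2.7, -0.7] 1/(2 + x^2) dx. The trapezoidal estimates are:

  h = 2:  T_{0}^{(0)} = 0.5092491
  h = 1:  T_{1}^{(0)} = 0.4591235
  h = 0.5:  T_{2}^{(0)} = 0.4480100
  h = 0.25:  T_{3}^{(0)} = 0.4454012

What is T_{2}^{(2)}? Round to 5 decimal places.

T_{1}^{(1)} = (4·0.4591235 − 0.5092491) / 3 = 0.4424150
T_{2}^{(1)} = (4·0.4480100 − 0.4591235) / 3 = 0.4443055
T_{2}^{(2)} = (16·0.4443055 − 0.4424150) / 15 = 0.4444315
(Column j=1 coincides with Simpson's rule on the same nodes.)

0.44443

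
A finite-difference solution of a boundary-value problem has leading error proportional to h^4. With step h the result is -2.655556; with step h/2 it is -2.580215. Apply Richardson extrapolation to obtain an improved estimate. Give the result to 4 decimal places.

Extrapolated value = (16·A(h/2) − A(h)) / (16 − 1)
= (16·(-2.580215) − (-2.655556)) / 15
= -38.627884 / 15 = -2.575192

-2.5752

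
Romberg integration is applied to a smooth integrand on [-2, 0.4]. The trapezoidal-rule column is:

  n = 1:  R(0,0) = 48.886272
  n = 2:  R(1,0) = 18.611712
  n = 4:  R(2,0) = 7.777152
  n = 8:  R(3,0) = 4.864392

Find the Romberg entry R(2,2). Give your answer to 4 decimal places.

Richardson extrapolation on the trapezoidal column (denominator 4−1=3):
R(1,1) = (4·18.611712 − 48.886272) / 3 = 8.520192
R(2,1) = 7.777152 + (7.777152 − 18.611712)/3 = 4.165632
R(2,2) = (16·4.165632 − 8.520192) / 15 = 3.875328

3.8753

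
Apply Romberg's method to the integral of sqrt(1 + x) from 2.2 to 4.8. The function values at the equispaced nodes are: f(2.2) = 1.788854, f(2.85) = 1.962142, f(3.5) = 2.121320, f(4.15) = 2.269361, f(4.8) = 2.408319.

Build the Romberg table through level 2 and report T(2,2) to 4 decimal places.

T(0,0) (trapezoid, 1 panel, h=2.6000): 5.456325
T(1,0) (trapezoid, 2 panels, h=1.3000): 5.485878
T(2,0) (trapezoid, 4 panels, h=0.6500): 5.493416
T(1,1) = 5.485878 + (5.485878 − 5.456325)/3 = 5.495729
T(2,1) = 5.493416 + (5.493416 − 5.485878)/3 = 5.495929
T(2,2) = 5.495929 + (5.495929 − 5.495729)/15 = 5.495942

5.4959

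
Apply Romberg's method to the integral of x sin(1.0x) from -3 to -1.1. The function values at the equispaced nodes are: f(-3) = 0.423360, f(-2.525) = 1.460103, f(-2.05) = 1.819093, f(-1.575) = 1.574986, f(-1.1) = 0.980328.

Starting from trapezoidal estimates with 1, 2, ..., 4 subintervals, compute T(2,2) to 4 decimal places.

2.7186

T(0,0) (trapezoid, 1 panel, h=1.9000): 1.333504
T(1,0) (trapezoid, 2 panels, h=0.9500): 2.394890
T(2,0) (trapezoid, 4 panels, h=0.4750): 2.639112
T(1,1) = 2.394890 + (2.394890 − 1.333504)/3 = 2.748685
T(2,1) = 2.639112 + (2.639112 − 2.394890)/3 = 2.720519
T(2,2) = 2.720519 + (2.720519 − 2.748685)/15 = 2.718641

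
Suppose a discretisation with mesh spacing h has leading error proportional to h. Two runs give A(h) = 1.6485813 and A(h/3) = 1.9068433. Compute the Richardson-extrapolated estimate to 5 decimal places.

The leading error scales as h; refining by a factor of 3 reduces it by 3^1 = 3.
Extrapolated value = (3·A(h/3) − A(h)) / (3 − 1)
= (3·1.9068433 − 1.6485813) / 2
= 4.0719486 / 2 = 2.0359743

2.03597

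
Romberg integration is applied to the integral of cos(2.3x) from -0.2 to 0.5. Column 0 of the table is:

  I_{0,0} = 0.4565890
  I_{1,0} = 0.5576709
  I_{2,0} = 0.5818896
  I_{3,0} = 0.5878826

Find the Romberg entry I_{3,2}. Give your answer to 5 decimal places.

0.58987

Richardson extrapolation on the trapezoidal column (denominator 4−1=3):
I_{2,1} = (4·0.5818896 − 0.5576709) / 3 = 0.5899625
I_{3,1} = 0.5878826 + (0.5878826 − 0.5818896)/3 = 0.5898803
I_{3,2} = 0.5898803 + (0.5898803 − 0.5899625)/15 = 0.5898748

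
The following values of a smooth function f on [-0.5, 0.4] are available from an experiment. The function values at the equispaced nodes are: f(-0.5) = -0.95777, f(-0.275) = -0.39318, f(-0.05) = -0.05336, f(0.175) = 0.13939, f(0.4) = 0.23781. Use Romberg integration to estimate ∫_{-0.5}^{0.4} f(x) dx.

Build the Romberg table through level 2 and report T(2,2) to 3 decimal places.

-0.138

T(0,0) (trapezoid, 1 panel, h=0.9000): -0.32398
T(1,0) (trapezoid, 2 panels, h=0.4500): -0.18600
T(2,0) (trapezoid, 4 panels, h=0.2250): -0.15010
T(1,1) = -0.18600 + (-0.18600 − (-0.32398))/3 = -0.14001
T(2,1) = -0.15010 + (-0.15010 − (-0.18600))/3 = -0.13813
T(2,2) = -0.13813 + (-0.13813 − (-0.14001))/15 = -0.13800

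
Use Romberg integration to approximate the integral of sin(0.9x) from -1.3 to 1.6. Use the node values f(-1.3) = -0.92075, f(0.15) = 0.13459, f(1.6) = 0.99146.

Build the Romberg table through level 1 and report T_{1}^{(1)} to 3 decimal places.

0.294

T_{0}^{(0)} (trapezoid, 1 panel, h=2.9000): 0.10253
T_{1}^{(0)} (trapezoid, 2 panels, h=1.4500): 0.24642
T_{1}^{(1)} = 0.24642 + (0.24642 − 0.10253)/3 = 0.29438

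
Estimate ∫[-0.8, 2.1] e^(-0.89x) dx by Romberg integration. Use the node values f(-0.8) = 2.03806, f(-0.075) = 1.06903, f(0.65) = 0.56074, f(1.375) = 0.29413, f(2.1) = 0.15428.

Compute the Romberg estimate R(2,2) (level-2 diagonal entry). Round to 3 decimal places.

R(0,0) (trapezoid, 1 panel, h=2.9000): 3.17889
R(1,0) (trapezoid, 2 panels, h=1.4500): 2.40252
R(2,0) (trapezoid, 4 panels, h=0.7250): 2.18955
R(1,1) = 2.40252 + (2.40252 − 3.17889)/3 = 2.14373
R(2,1) = 2.18955 + (2.18955 − 2.40252)/3 = 2.11856
R(2,2) = 2.11856 + (2.11856 − 2.14373)/15 = 2.11688

2.117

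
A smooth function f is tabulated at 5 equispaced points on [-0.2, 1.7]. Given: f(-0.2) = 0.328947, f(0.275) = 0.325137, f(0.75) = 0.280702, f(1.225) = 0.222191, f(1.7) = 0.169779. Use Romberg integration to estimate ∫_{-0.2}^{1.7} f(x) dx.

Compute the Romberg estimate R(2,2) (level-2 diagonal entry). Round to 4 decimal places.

R(0,0) (trapezoid, 1 panel, h=1.9000): 0.473790
R(1,0) (trapezoid, 2 panels, h=0.9500): 0.503562
R(2,0) (trapezoid, 4 panels, h=0.4750): 0.511762
R(1,1) = 0.503562 + (0.503562 − 0.473790)/3 = 0.513486
R(2,1) = 0.511762 + (0.511762 − 0.503562)/3 = 0.514495
R(2,2) = 0.514495 + (0.514495 − 0.513486)/15 = 0.514562

0.5146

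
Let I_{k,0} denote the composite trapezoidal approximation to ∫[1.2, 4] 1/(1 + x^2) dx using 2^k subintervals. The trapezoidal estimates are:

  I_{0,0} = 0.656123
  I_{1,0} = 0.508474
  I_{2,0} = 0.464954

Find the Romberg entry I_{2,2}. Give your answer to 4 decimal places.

I_{1,1} = (4·0.508474 − 0.656123) / 3 = 0.459258
I_{2,1} = (4·0.464954 − 0.508474) / 3 = 0.450447
I_{2,2} = 0.450447 + (0.450447 − 0.459258)/15 = 0.449860
(Column j=1 coincides with Simpson's rule on the same nodes.)

0.4499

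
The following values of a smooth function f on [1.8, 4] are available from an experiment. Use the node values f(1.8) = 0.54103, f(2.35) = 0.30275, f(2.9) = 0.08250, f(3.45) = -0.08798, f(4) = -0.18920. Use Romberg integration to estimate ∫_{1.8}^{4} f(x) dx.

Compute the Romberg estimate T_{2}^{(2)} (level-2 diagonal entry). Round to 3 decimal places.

T_{0}^{(0)} (trapezoid, 1 panel, h=2.2000): 0.38701
T_{1}^{(0)} (trapezoid, 2 panels, h=1.1000): 0.28426
T_{2}^{(0)} (trapezoid, 4 panels, h=0.5500): 0.26025
T_{1}^{(1)} = 0.28426 + (0.28426 − 0.38701)/3 = 0.25001
T_{2}^{(1)} = 0.26025 + (0.26025 − 0.28426)/3 = 0.25225
T_{2}^{(2)} = 0.25225 + (0.25225 − 0.25001)/15 = 0.25240

0.252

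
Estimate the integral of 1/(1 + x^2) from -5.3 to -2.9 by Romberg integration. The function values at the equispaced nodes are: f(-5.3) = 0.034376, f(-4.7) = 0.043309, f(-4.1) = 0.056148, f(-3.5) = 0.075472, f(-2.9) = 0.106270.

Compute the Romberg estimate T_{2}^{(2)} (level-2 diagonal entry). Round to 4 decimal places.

T_{0}^{(0)} (trapezoid, 1 panel, h=2.4000): 0.168775
T_{1}^{(0)} (trapezoid, 2 panels, h=1.2000): 0.151765
T_{2}^{(0)} (trapezoid, 4 panels, h=0.6000): 0.147151
T_{1}^{(1)} = 0.151765 + (0.151765 − 0.168775)/3 = 0.146095
T_{2}^{(1)} = 0.147151 + (0.147151 − 0.151765)/3 = 0.145613
T_{2}^{(2)} = 0.145613 + (0.145613 − 0.146095)/15 = 0.145581

0.1456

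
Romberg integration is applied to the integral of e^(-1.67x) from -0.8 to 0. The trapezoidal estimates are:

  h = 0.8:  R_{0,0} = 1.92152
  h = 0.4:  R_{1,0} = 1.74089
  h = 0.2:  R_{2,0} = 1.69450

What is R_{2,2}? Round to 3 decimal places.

1.679

Richardson extrapolation on the trapezoidal column (denominator 4−1=3):
R_{1,1} = (4·1.74089 − 1.92152) / 3 = 1.68068
R_{2,1} = 1.69450 + (1.69450 − 1.74089)/3 = 1.67904
R_{2,2} = 1.67904 + (1.67904 − 1.68068)/15 = 1.67893
(Column j=1 coincides with Simpson's rule on the same nodes.)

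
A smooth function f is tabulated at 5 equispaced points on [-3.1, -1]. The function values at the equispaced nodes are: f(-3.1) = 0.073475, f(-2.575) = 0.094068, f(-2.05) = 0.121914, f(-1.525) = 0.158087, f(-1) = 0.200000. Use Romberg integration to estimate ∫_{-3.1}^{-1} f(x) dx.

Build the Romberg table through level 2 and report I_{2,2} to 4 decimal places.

I_{0,0} (trapezoid, 1 panel, h=2.1000): 0.287149
I_{1,0} (trapezoid, 2 panels, h=1.0500): 0.271584
I_{2,0} (trapezoid, 4 panels, h=0.5250): 0.268173
I_{1,1} = 0.271584 + (0.271584 − 0.287149)/3 = 0.266396
I_{2,1} = 0.268173 + (0.268173 − 0.271584)/3 = 0.267036
I_{2,2} = 0.267036 + (0.267036 − 0.266396)/15 = 0.267079

0.2671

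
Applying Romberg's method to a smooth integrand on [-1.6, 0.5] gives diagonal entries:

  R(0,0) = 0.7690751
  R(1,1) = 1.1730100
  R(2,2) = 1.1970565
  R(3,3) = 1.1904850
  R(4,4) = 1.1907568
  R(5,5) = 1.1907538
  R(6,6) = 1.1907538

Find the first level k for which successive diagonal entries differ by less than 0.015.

k = 3

|R(1,1) − R(0,0)| = 0.4039349 ≥ 0.015
|R(2,2) − R(1,1)| = 0.0240465 ≥ 0.015
|R(3,3) − R(2,2)| = 0.0065715 < 0.015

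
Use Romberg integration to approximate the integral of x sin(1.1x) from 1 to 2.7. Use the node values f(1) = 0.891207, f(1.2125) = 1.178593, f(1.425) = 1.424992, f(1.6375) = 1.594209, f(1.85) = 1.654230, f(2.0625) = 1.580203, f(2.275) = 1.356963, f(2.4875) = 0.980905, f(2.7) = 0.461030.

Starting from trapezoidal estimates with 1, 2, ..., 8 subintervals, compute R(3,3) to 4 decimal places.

R(0,0) (trapezoid, 1 panel, h=1.7000): 1.149401
R(1,0) (trapezoid, 2 panels, h=0.8500): 1.980796
R(2,0) (trapezoid, 4 panels, h=0.4250): 2.172729
R(3,0) (trapezoid, 8 panels, h=0.2125): 2.219820
R(1,1) = 1.980796 + (1.980796 − 1.149401)/3 = 2.257928
R(2,1) = 2.172729 + (2.172729 − 1.980796)/3 = 2.236707
R(3,1) = 2.219820 + (2.219820 − 2.172729)/3 = 2.235517
R(2,2) = 2.236707 + (2.236707 − 2.257928)/15 = 2.235292
R(3,2) = 2.235517 + (2.235517 − 2.236707)/15 = 2.235438
R(3,3) = 2.235438 + (2.235438 − 2.235292)/63 = 2.235440

2.2354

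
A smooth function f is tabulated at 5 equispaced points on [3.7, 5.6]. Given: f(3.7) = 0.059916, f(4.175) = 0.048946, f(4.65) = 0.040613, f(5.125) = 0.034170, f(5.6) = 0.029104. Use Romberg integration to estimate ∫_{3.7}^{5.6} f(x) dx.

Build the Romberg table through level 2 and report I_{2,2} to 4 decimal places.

0.0796

I_{0,0} (trapezoid, 1 panel, h=1.9000): 0.084569
I_{1,0} (trapezoid, 2 panels, h=0.9500): 0.080867
I_{2,0} (trapezoid, 4 panels, h=0.4750): 0.079914
I_{1,1} = 0.080867 + (0.080867 − 0.084569)/3 = 0.079633
I_{2,1} = 0.079914 + (0.079914 − 0.080867)/3 = 0.079596
I_{2,2} = 0.079596 + (0.079596 − 0.079633)/15 = 0.079594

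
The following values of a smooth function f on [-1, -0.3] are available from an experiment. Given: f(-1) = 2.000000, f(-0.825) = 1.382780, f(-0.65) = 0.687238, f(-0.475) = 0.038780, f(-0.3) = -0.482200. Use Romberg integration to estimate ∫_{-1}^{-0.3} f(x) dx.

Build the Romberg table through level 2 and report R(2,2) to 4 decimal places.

R(0,0) (trapezoid, 1 panel, h=0.7000): 0.531230
R(1,0) (trapezoid, 2 panels, h=0.3500): 0.506148
R(2,0) (trapezoid, 4 panels, h=0.1750): 0.501847
R(1,1) = 0.506148 + (0.506148 − 0.531230)/3 = 0.497787
R(2,1) = 0.501847 + (0.501847 − 0.506148)/3 = 0.500413
R(2,2) = 0.500413 + (0.500413 − 0.497787)/15 = 0.500588

0.5006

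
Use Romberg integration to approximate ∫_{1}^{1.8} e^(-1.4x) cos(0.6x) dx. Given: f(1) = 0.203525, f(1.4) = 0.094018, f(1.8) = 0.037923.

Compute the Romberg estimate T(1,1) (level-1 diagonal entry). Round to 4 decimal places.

0.0823

T(0,0) (trapezoid, 1 panel, h=0.8000): 0.096579
T(1,0) (trapezoid, 2 panels, h=0.4000): 0.085897
T(1,1) = 0.085897 + (0.085897 − 0.096579)/3 = 0.082336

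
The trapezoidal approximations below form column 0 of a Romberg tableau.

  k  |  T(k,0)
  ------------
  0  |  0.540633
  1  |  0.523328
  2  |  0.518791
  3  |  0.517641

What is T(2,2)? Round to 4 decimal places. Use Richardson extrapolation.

0.5173

T(1,1) = 0.523328 + (0.523328 − 0.540633)/3 = 0.517560
T(2,1) = (4·0.518791 − 0.523328) / 3 = 0.517279
T(2,2) = (16·0.517279 − 0.517560) / 15 = 0.517260
(Column j=1 coincides with Simpson's rule on the same nodes.)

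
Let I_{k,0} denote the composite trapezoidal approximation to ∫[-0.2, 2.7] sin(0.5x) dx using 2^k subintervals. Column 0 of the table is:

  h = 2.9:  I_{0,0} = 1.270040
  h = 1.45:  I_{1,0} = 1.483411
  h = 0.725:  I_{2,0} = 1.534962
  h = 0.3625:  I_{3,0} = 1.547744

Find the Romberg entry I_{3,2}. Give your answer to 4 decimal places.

Richardson extrapolation on the trapezoidal column (denominator 4−1=3):
I_{2,1} = 1.534962 + (1.534962 − 1.483411)/3 = 1.552146
I_{3,1} = (4·1.547744 − 1.534962) / 3 = 1.552005
I_{3,2} = 1.552005 + (1.552005 − 1.552146)/15 = 1.551996

1.5520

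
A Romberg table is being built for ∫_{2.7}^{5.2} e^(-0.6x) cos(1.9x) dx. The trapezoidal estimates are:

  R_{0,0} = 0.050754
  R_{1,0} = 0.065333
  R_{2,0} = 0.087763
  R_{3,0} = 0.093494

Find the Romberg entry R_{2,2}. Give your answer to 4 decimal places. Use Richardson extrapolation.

0.0969

Richardson extrapolation on the trapezoidal column (denominator 4−1=3):
R_{1,1} = (4·0.065333 − 0.050754) / 3 = 0.070193
R_{2,1} = 0.087763 + (0.087763 − 0.065333)/3 = 0.095240
R_{2,2} = 0.095240 + (0.095240 − 0.070193)/15 = 0.096910
(Column j=1 coincides with Simpson's rule on the same nodes.)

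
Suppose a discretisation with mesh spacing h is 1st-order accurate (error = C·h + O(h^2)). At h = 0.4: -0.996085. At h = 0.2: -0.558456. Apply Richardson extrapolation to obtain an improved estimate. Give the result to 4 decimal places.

-0.1208

Extrapolated value = (2·A(h/2) − A(h)) / (2 − 1)
= (2·(-0.558456) − (-0.996085)) / 1
= -0.120827 / 1 = -0.120827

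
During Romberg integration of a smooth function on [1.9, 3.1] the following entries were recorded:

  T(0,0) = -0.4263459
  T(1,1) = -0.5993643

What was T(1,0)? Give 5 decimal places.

-0.55611

From T(1,1) = (4·T(1,0) − T(0,0))/3, solve for T(1,0):
4·T(1,0) = 3·(-0.5993643) + (-0.4263459) = -2.2244388
T(1,0) = -0.5561097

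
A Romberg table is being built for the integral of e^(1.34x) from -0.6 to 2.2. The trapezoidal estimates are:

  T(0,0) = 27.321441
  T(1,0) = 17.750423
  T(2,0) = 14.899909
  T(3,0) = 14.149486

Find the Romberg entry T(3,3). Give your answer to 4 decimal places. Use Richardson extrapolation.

13.8958

T(1,1) = 17.750423 + (17.750423 − 27.321441)/3 = 14.560084
T(2,1) = (4·14.899909 − 17.750423) / 3 = 13.949738
T(3,1) = 14.149486 + (14.149486 − 14.899909)/3 = 13.899345
T(2,2) = 13.949738 + (13.949738 − 14.560084)/15 = 13.909048
T(3,2) = (16·13.899345 − 13.949738) / 15 = 13.895985
T(3,3) = (64·13.895985 − 13.909048) / 63 = 13.895778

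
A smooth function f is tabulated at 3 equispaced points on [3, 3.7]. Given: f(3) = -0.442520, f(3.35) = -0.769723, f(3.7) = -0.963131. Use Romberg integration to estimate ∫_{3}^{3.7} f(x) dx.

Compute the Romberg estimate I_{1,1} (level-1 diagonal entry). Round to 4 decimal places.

I_{0,0} (trapezoid, 1 panel, h=0.7000): -0.491978
I_{1,0} (trapezoid, 2 panels, h=0.3500): -0.515392
I_{1,1} = -0.515392 + (-0.515392 − (-0.491978))/3 = -0.523197

-0.5232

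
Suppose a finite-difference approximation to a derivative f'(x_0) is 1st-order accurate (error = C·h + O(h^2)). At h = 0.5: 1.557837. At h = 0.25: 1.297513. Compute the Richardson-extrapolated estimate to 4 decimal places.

1.0372

The leading error scales as h; refining by a factor of 2 reduces it by 2^1 = 2.
Extrapolated value = (2·A(h/2) − A(h)) / (2 − 1)
= (2·1.297513 − 1.557837) / 1
= 1.037189 / 1 = 1.037189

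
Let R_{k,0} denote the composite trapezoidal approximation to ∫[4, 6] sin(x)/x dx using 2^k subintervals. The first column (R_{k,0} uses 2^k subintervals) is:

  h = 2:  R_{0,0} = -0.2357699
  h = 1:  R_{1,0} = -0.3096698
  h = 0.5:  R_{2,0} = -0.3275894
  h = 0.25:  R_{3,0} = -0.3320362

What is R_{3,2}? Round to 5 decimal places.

Richardson extrapolation on the trapezoidal column (denominator 4−1=3):
R_{2,1} = -0.3275894 + (-0.3275894 − (-0.3096698))/3 = -0.3335626
R_{3,1} = (4·(-0.3320362) − (-0.3275894)) / 3 = -0.3335185
R_{3,2} = (16·(-0.3335185) − (-0.3335626)) / 15 = -0.3335156

-0.33352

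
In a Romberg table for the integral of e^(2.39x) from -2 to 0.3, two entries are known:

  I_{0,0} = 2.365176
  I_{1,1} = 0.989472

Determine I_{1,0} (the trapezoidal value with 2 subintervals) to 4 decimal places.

1.3334

From I_{1,1} = (4·I_{1,0} − I_{0,0})/3, solve for I_{1,0}:
4·I_{1,0} = 3·0.989472 + 2.365176 = 5.333592
I_{1,0} = 1.333398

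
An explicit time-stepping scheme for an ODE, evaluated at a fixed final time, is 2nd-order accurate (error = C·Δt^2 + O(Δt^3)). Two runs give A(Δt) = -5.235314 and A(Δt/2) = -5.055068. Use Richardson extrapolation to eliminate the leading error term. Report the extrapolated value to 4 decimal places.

-4.9950

The leading error scales as Δt^2; refining by a factor of 2 reduces it by 2^2 = 4.
Extrapolated value = (4·A(Δt/2) − A(Δt)) / (4 − 1)
= (4·(-5.055068) − (-5.235314)) / 3
= -14.984958 / 3 = -4.994986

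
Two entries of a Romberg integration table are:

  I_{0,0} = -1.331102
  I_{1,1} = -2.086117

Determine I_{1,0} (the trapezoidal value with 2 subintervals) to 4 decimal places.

From I_{1,1} = (4·I_{1,0} − I_{0,0})/3, solve for I_{1,0}:
4·I_{1,0} = 3·(-2.086117) + (-1.331102) = -7.589453
I_{1,0} = -1.897363

-1.8974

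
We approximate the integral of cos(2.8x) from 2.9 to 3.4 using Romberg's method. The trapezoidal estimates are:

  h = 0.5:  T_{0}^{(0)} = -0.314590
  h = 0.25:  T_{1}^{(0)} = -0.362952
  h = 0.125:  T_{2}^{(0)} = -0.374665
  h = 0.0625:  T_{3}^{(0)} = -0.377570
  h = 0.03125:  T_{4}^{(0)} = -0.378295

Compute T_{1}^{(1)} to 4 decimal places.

Richardson extrapolation on the trapezoidal column (denominator 4−1=3):
T_{1}^{(1)} = -0.362952 + (-0.362952 − (-0.314590))/3 = -0.379073

-0.3791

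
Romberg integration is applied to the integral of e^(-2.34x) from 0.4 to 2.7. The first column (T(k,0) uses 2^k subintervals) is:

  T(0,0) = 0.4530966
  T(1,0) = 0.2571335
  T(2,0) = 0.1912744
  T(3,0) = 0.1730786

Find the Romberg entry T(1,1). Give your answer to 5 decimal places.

0.19181

T(1,1) = 0.2571335 + (0.2571335 − 0.4530966)/3 = 0.1918125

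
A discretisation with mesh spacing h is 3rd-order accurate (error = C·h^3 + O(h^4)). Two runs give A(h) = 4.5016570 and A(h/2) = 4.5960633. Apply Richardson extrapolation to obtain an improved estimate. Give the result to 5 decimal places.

The leading error scales as h^3; refining by a factor of 2 reduces it by 2^3 = 8.
Extrapolated value = (8·A(h/2) − A(h)) / (8 − 1)
= (8·4.5960633 − 4.5016570) / 7
= 32.2668494 / 7 = 4.6095499

4.60955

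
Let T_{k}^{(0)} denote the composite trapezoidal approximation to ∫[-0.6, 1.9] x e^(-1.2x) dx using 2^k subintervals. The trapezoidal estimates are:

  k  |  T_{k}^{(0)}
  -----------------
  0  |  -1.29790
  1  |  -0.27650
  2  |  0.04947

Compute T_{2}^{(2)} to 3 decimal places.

Richardson extrapolation on the trapezoidal column (denominator 4−1=3):
T_{1}^{(1)} = -0.27650 + (-0.27650 − (-1.29790))/3 = 0.06397
T_{2}^{(1)} = (4·0.04947 − (-0.27650)) / 3 = 0.15813
T_{2}^{(2)} = 0.15813 + (0.15813 − 0.06397)/15 = 0.16441

0.164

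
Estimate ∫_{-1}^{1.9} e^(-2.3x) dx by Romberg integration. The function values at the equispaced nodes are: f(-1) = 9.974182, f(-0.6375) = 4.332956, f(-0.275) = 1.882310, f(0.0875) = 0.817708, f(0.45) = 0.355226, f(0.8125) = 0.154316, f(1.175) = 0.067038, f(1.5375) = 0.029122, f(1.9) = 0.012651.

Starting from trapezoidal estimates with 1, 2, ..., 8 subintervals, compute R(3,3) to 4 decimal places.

R(0,0) (trapezoid, 1 panel, h=2.9000): 14.480908
R(1,0) (trapezoid, 2 panels, h=1.4500): 7.755532
R(2,0) (trapezoid, 4 panels, h=0.7250): 5.291043
R(3,0) (trapezoid, 8 panels, h=0.3625): 4.579134
R(1,1) = 7.755532 + (7.755532 − 14.480908)/3 = 5.513740
R(2,1) = 5.291043 + (5.291043 − 7.755532)/3 = 4.469547
R(3,1) = 4.579134 + (4.579134 − 5.291043)/3 = 4.341831
R(2,2) = 4.469547 + (4.469547 − 5.513740)/15 = 4.399934
R(3,2) = 4.341831 + (4.341831 − 4.469547)/15 = 4.333317
R(3,3) = 4.333317 + (4.333317 − 4.399934)/63 = 4.332260

4.3323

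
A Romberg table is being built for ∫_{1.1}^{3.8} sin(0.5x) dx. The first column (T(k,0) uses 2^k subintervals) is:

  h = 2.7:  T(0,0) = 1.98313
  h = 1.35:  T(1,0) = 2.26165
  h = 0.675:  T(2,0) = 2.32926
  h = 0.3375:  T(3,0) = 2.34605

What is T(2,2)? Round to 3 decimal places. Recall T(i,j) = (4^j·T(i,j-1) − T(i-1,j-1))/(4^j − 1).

2.352

Richardson extrapolation on the trapezoidal column (denominator 4−1=3):
T(1,1) = (4·2.26165 − 1.98313) / 3 = 2.35449
T(2,1) = (4·2.32926 − 2.26165) / 3 = 2.35180
T(2,2) = (16·2.35180 − 2.35449) / 15 = 2.35162
(Column j=1 coincides with Simpson's rule on the same nodes.)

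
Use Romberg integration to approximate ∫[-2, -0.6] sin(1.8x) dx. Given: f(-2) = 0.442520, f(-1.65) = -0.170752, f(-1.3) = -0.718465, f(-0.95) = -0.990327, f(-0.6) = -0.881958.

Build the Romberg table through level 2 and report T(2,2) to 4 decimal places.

T(0,0) (trapezoid, 1 panel, h=1.4000): -0.307607
T(1,0) (trapezoid, 2 panels, h=0.7000): -0.656729
T(2,0) (trapezoid, 4 panels, h=0.3500): -0.734742
T(1,1) = -0.656729 + (-0.656729 − (-0.307607))/3 = -0.773103
T(2,1) = -0.734742 + (-0.734742 − (-0.656729))/3 = -0.760746
T(2,2) = -0.760746 + (-0.760746 − (-0.773103))/15 = -0.759922

-0.7599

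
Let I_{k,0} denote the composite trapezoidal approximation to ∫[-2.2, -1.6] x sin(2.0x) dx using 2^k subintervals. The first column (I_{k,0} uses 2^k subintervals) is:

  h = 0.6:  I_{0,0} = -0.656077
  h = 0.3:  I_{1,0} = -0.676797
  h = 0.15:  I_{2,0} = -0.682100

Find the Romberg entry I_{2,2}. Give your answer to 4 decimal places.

I_{1,1} = -0.676797 + (-0.676797 − (-0.656077))/3 = -0.683704
I_{2,1} = (4·(-0.682100) − (-0.676797)) / 3 = -0.683868
I_{2,2} = (16·(-0.683868) − (-0.683704)) / 15 = -0.683879
(Column j=1 coincides with Simpson's rule on the same nodes.)

-0.6839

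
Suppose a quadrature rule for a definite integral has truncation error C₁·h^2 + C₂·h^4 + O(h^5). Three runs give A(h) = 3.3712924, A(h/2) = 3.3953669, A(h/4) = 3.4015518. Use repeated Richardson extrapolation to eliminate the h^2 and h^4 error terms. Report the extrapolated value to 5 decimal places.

First eliminate the h^2 term (factor 2^2 = 4):
  B₁ = (4·3.3953669 − 3.3712924)/3 = 3.4033917
  B₂ = (4·3.4015518 − 3.3953669)/3 = 3.4036134
Then eliminate the h^4 term (factor 2^4 = 16):
  (16·3.4036134 − 3.4033917)/15 = 3.4036282

3.40363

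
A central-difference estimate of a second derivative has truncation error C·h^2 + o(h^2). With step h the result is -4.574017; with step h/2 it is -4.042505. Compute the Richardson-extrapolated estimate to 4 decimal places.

The leading error scales as h^2; refining by a factor of 2 reduces it by 2^2 = 4.
Extrapolated value = (4·A(h/2) − A(h)) / (4 − 1)
= (4·(-4.042505) − (-4.574017)) / 3
= -11.596003 / 3 = -3.865334

-3.8653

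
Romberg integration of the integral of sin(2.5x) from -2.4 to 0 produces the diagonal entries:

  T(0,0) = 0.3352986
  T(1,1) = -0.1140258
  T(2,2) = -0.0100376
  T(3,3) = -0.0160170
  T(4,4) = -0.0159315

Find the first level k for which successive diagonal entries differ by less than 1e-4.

k = 4

|T(1,1) − T(0,0)| = 0.4493244 ≥ 1e-4
|T(2,2) − T(1,1)| = 0.1039882 ≥ 1e-4
|T(3,3) − T(2,2)| = 0.0059794 ≥ 1e-4
|T(4,4) − T(3,3)| = 0.0000855 < 1e-4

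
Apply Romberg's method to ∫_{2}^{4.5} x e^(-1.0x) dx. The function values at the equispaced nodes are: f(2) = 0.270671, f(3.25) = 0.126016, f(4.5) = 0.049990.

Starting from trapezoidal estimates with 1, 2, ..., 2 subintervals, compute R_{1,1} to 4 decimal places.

0.3436

R_{0,0} (trapezoid, 1 panel, h=2.5000): 0.400826
R_{1,0} (trapezoid, 2 panels, h=1.2500): 0.357933
R_{1,1} = 0.357933 + (0.357933 − 0.400826)/3 = 0.343635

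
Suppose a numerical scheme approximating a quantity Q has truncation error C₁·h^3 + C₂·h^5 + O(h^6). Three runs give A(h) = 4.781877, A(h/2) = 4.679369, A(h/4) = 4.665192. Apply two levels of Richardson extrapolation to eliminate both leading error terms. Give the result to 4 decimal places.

First eliminate the h^3 term (factor 2^3 = 8):
  B₁ = (8·4.679369 − 4.781877)/7 = 4.664725
  B₂ = (8·4.665192 − 4.679369)/7 = 4.663167
Then eliminate the h^5 term (factor 2^5 = 32):
  (32·4.663167 − 4.664725)/31 = 4.663117

4.6631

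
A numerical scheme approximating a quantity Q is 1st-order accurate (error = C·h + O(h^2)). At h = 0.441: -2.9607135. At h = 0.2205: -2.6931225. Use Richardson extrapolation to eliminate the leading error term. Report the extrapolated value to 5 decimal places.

The leading error scales as h; refining by a factor of 2 reduces it by 2^1 = 2.
Extrapolated value = (2·A(h/2) − A(h)) / (2 − 1)
= (2·(-2.6931225) − (-2.9607135)) / 1
= -2.4255315 / 1 = -2.4255315

-2.42553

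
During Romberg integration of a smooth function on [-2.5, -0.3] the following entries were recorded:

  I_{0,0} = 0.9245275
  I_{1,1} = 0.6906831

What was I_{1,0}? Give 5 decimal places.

0.74914

From I_{1,1} = (4·I_{1,0} − I_{0,0})/3, solve for I_{1,0}:
4·I_{1,0} = 3·0.6906831 + 0.9245275 = 2.9965768
I_{1,0} = 0.7491442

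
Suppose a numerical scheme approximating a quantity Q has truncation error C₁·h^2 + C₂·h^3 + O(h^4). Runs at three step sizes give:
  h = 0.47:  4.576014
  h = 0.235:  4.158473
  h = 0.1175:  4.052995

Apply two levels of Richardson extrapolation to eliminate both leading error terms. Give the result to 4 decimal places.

4.0176

First eliminate the h^2 term (factor 2^2 = 4):
  B₁ = (4·4.158473 − 4.576014)/3 = 4.019293
  B₂ = (4·4.052995 − 4.158473)/3 = 4.017836
Then eliminate the h^3 term (factor 2^3 = 8):
  (8·4.017836 − 4.019293)/7 = 4.017628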